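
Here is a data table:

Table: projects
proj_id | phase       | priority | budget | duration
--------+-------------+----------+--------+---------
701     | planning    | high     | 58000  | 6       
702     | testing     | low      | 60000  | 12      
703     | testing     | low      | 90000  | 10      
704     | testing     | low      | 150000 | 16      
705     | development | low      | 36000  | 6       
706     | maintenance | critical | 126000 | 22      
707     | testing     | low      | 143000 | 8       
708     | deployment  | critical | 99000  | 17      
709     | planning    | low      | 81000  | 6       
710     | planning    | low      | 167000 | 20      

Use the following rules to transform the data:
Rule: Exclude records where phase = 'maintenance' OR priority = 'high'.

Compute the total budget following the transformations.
826000

Step 1: Find records where phase = 'maintenance' OR priority = 'high'
Step 2: 2 records match, summing to 184000
Step 3: Original sum: 1010000
Step 4: Remaining sum = 1010000 - 184000 = 826000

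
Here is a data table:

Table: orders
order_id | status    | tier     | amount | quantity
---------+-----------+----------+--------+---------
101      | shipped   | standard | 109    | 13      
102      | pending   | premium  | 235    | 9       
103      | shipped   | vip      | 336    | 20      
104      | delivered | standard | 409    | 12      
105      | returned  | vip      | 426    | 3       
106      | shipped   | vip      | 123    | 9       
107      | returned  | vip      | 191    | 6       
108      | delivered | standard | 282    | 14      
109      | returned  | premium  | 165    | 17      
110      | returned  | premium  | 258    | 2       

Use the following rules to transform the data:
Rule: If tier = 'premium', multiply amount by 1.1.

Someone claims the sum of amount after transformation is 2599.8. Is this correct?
Yes, the result is correct.

Step 1: Calculate the correct sum after transformation
Step 2: Apply multiplier 1.1 to records where tier = 'premium'
Step 3: Correct result = 2599.8
Step 4: Claimed result = 2599.8
Step 5: 2599.8 = 2599.8 ✓
Conclusion: The claimed result is correct.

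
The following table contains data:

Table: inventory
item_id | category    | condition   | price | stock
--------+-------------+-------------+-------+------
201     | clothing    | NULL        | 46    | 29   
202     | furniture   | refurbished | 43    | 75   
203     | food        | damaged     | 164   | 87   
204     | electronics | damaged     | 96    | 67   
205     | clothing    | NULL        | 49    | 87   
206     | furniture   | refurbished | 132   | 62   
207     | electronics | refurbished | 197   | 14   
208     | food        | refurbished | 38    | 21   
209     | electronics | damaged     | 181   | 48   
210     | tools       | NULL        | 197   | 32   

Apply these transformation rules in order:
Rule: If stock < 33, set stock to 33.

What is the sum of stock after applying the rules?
558

Step 1: 4 records have stock < 33
Step 2: These records originally summed to 96
Step 3: After setting to minimum: 4 × 33 = 132
Step 4: Unaffected records sum: 426
Step 5: Final sum = 132 + 426 = 558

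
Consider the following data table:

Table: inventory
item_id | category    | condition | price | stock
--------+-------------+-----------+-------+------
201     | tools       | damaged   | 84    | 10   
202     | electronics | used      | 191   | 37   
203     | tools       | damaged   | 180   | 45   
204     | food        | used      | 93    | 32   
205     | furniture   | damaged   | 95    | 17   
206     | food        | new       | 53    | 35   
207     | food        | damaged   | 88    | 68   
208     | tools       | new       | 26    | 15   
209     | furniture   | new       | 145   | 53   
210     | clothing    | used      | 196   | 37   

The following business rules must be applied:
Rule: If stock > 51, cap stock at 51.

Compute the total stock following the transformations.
330

Step 1: 2 records have stock > 51
Step 2: These records originally summed to 121
Step 3: After capping: 2 × 51 = 102
Step 4: Unaffected records sum: 228
Step 5: Final sum = 102 + 228 = 330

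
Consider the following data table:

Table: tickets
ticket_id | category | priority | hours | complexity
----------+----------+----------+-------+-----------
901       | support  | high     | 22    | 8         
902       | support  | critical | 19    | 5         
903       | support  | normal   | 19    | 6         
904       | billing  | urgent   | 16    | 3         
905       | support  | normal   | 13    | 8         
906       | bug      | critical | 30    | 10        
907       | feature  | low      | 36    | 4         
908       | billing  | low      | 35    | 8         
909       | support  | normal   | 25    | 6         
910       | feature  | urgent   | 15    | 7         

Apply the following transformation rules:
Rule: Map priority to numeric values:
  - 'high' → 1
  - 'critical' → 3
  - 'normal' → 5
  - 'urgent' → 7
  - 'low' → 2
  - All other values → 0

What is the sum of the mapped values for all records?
40

Step 1: Apply mapping to each record
Step 2: Count by status:
  'high': 1 records × 1 = 1
  'critical': 2 records × 3 = 6
  'normal': 3 records × 5 = 15
  'urgent': 2 records × 7 = 14
  'low': 2 records × 2 = 4
Step 3: Sum all mapped values = 40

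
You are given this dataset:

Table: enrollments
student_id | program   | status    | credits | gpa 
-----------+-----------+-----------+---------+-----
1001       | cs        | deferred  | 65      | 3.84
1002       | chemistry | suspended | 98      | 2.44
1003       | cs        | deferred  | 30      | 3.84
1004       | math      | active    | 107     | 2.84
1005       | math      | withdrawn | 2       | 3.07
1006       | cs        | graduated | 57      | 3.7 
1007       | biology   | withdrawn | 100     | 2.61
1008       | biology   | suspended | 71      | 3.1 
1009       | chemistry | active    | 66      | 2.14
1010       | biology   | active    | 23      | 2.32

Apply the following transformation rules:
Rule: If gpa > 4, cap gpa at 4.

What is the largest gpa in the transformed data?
3.84

Step 1: Original maximum gpa = 3.84
Step 2: Check cap of 4 against maximum
Step 3: No records exceed the cap (max 3.84 <= cap 4), so no capping applies
Step 4: Maximum after transformation = 3.84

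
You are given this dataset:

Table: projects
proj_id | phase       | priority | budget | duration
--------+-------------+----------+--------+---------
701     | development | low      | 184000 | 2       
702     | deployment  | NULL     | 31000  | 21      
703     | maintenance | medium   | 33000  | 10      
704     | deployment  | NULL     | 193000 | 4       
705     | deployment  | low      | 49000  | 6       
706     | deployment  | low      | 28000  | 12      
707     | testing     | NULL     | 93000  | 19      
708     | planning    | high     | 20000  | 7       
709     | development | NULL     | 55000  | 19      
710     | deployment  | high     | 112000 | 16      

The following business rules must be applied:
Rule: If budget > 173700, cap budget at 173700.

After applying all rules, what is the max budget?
173700

Step 1: Original maximum budget = 193000
Step 2: Apply cap at 173700
Step 3: 2 records had budget > 173700 and were capped
Step 4: Maximum after transformation = 173700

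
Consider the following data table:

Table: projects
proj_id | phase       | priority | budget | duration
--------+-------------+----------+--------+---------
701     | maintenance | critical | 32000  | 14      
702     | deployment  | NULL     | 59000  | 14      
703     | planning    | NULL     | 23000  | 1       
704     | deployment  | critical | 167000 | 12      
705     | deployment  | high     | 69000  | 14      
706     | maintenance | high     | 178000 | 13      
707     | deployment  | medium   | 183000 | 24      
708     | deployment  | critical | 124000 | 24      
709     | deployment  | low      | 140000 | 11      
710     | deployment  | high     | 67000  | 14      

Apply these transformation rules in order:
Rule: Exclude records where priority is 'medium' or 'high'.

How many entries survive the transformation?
6

Step 1: Count records to exclude
  - 1 (medium) + 3 (high) = 4 records
Step 2: Total records: 10
Step 3: Remaining = 10 - 4 = 6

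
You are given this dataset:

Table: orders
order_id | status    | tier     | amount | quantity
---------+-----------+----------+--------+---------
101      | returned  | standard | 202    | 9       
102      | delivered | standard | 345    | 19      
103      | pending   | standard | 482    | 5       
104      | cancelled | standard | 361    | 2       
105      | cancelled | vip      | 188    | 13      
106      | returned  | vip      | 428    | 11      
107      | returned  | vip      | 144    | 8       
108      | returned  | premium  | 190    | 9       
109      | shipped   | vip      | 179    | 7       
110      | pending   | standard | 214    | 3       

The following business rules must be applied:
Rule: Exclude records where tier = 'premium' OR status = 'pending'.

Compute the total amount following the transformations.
1847

Step 1: Find records where tier = 'premium' OR status = 'pending'
Step 2: 3 records match, summing to 886
Step 3: Original sum: 2733
Step 4: Remaining sum = 2733 - 886 = 1847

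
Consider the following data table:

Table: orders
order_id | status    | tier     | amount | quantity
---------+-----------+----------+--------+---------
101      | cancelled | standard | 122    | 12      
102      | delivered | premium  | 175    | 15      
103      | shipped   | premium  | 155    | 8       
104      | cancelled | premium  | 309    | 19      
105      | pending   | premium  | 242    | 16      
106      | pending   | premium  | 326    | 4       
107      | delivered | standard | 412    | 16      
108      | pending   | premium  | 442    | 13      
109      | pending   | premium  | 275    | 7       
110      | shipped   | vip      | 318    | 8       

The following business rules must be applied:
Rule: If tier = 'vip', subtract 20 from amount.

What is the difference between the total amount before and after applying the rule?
20

Step 1: Original sum of amount = 2776
Step 2: 1 records have tier = 'vip'
Step 3: Each affected record changes by -20
Step 4: Total change = 1 × -20 = -20
Step 5: New sum = 2776 + -20 = 2756
Step 6: Difference = |2756 - 2776| = 20
        (Sum decreased by 20)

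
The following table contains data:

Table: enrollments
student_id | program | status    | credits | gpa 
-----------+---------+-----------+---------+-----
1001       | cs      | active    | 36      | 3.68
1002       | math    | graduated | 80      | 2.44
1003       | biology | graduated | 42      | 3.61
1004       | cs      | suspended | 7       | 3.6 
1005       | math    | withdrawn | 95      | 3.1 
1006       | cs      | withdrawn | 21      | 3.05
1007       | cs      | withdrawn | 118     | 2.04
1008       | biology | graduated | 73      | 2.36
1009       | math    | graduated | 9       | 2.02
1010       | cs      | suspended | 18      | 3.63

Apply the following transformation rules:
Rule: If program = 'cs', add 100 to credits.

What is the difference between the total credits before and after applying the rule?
500

Step 1: Original sum of credits = 499
Step 2: 5 records have program = 'cs'
Step 3: Each affected record changes by 100
Step 4: Total change = 5 × 100 = 500
Step 5: New sum = 499 + 500 = 999
Step 6: Difference = |999 - 499| = 500
        (Sum increased by 500)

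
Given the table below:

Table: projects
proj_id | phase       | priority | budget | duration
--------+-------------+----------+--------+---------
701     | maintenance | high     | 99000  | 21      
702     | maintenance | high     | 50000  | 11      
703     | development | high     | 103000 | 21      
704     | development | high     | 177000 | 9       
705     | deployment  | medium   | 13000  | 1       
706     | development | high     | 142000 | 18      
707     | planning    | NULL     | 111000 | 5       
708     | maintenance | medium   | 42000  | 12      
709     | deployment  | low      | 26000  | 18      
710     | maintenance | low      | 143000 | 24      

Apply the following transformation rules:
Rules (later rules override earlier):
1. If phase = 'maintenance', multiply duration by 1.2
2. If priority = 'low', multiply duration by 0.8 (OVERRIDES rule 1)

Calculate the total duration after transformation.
140.4

Step 1: Rule 2 takes priority for records with priority = 'low'
  - 2 records: 42 × 0.8 = 33.6
Step 2: Rule 1 applies to remaining records with phase = 'maintenance'
  - 3 records: 44 × 1.2 = 52.8
Step 3: Other records unchanged: 54
Step 4: Final sum = 33.6 + 52.8 + 54 = 140.4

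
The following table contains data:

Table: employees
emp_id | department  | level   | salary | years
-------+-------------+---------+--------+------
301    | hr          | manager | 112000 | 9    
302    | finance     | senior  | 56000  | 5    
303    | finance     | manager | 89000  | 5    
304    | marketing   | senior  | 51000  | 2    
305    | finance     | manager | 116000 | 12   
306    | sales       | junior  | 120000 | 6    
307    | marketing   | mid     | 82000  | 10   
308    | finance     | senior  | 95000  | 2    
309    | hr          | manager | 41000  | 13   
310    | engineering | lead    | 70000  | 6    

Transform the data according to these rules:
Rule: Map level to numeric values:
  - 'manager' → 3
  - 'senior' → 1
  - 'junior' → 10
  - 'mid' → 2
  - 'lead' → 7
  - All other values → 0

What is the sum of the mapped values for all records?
34

Step 1: Apply mapping to each record
Step 2: Count by status:
  'manager': 4 records × 3 = 12
  'senior': 3 records × 1 = 3
  'junior': 1 records × 10 = 10
  'mid': 1 records × 2 = 2
  'lead': 1 records × 7 = 7
Step 3: Sum all mapped values = 34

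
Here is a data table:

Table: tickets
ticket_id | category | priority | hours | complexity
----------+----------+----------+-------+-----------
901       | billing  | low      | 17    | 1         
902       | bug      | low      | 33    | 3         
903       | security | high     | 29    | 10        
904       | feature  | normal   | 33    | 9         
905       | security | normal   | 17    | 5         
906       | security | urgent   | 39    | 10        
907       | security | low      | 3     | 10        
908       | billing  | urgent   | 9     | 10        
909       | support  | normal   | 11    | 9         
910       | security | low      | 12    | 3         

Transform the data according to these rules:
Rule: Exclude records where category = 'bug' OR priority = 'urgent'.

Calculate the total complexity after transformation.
47

Step 1: Find records where category = 'bug' OR priority = 'urgent'
Step 2: 3 records match, summing to 23
Step 3: Original sum: 70
Step 4: Remaining sum = 70 - 23 = 47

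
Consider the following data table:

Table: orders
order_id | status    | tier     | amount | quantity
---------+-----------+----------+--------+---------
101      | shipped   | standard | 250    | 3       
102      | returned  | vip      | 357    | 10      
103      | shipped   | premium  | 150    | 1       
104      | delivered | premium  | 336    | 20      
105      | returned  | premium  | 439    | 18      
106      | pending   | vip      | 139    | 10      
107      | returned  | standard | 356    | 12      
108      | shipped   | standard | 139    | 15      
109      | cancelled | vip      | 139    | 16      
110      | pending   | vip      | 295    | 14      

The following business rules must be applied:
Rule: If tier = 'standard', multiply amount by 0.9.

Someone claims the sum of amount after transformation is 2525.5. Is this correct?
Yes, the result is correct.

Step 1: Calculate the correct sum after transformation
Step 2: Apply multiplier 0.9 to records where tier = 'standard'
Step 3: Correct result = 2525.5
Step 4: Claimed result = 2525.5
Step 5: 2525.5 = 2525.5 ✓
Conclusion: The claimed result is correct.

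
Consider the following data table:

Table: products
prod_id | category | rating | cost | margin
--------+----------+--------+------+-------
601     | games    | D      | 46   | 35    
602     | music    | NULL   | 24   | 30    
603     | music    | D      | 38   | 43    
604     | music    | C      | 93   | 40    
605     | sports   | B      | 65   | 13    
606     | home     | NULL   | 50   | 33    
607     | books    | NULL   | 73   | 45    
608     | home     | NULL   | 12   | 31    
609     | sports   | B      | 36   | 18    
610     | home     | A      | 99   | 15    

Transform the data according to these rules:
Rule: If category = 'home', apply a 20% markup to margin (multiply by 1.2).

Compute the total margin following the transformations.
318.8

Step 1: Records with category = 'home' have total margin = 79
Step 2: Apply multiplier: 79 × 1.2 = 94.8
Step 3: Other records total: 224
Step 4: Final sum = 94.8 + 224 = 318.8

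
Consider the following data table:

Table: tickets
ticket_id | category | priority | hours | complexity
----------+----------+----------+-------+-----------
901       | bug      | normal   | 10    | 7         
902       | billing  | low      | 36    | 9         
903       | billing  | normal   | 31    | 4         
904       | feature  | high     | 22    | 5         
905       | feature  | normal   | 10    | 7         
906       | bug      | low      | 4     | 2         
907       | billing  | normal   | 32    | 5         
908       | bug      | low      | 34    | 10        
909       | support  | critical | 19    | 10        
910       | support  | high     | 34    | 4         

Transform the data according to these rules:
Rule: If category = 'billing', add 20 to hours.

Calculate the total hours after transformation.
292

Step 1: Count records where category = 'billing': 3
Step 2: Total bonus added: 3 × 20 = 60
Step 3: Original sum of hours: 232
Step 4: Final sum = 232 + 60 = 292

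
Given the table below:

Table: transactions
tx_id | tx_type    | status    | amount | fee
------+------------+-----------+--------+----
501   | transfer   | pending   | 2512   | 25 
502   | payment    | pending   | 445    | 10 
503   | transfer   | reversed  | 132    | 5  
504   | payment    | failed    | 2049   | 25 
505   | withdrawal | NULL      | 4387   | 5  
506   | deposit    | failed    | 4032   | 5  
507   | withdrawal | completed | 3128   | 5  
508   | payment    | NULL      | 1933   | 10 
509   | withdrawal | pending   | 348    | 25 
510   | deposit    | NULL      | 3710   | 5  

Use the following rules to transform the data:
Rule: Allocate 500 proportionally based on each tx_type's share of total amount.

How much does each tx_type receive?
deposit: 170.71, payment: 97.61, transfer: 58.3, withdrawal: 173.38

Step 1: Calculate total amount = 22676
Step 2: Calculate each tx_type's proportion:
  deposit: 7742/22676 = 34.14% → 170.71
  payment: 4427/22676 = 19.52% → 97.61
  transfer: 2644/22676 = 11.66% → 58.3
  withdrawal: 7863/22676 = 34.68% → 173.38
Step 3: Verify: sum of allocations ≈ 500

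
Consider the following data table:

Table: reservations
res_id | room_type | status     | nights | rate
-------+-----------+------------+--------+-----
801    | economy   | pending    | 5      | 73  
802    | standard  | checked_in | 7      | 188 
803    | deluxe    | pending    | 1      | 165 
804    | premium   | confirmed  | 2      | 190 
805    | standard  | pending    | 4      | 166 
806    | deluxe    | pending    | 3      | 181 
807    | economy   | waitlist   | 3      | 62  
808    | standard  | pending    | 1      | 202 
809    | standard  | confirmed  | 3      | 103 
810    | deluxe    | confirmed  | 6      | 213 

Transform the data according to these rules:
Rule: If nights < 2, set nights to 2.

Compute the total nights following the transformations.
37

Step 1: 2 records have nights < 2
Step 2: These records originally summed to 2
Step 3: After setting to minimum: 2 × 2 = 4
Step 4: Unaffected records sum: 33
Step 5: Final sum = 4 + 33 = 37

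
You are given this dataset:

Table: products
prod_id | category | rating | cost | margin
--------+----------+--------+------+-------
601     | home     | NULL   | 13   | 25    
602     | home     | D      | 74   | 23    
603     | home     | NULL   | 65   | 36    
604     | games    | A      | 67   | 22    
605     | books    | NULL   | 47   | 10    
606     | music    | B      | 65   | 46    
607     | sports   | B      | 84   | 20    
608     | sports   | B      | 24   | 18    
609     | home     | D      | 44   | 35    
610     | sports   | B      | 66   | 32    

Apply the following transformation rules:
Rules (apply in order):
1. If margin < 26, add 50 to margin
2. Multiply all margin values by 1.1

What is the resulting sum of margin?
623.7

Step 1: Apply Rule 1 - Add 50 to records with margin < 26
  - 6 records affected: 118 + (6 × 50) = 418
  - Unaffected records: 149
  - Sum after Rule 1: 567
Step 2: Apply Rule 2 - Multiply all by 1.1
  - 567 × 1.1 = 623.7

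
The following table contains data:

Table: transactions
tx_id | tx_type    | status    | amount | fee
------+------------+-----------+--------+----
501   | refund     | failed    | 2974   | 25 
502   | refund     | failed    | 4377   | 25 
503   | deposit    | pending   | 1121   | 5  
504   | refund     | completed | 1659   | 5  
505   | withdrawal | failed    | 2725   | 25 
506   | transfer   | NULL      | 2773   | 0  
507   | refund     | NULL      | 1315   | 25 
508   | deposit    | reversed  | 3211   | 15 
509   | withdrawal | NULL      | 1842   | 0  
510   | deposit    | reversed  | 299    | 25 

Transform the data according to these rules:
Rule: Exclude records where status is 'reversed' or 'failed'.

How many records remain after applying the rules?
5

Step 1: Count records to exclude
  - 2 (reversed) + 3 (failed) = 5 records
Step 2: Total records: 10
Step 3: Remaining = 10 - 5 = 5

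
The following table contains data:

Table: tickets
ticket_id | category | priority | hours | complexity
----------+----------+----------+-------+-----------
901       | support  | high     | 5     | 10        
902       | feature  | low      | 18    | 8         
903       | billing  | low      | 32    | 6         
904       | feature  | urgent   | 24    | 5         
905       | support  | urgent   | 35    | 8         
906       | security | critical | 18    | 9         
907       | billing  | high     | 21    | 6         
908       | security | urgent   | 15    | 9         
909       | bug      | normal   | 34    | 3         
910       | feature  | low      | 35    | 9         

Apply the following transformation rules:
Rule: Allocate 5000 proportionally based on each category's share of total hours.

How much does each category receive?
billing: 1118.14, bug: 717.3, feature: 1624.47, security: 696.2, support: 843.88

Step 1: Calculate total hours = 237
Step 2: Calculate each category's proportion:
  billing: 53/237 = 22.36% → 1118.14
  bug: 34/237 = 14.35% → 717.3
  feature: 77/237 = 32.49% → 1624.47
  security: 33/237 = 13.92% → 696.2
  support: 40/237 = 16.88% → 843.88
Step 3: Verify: sum of allocations ≈ 5000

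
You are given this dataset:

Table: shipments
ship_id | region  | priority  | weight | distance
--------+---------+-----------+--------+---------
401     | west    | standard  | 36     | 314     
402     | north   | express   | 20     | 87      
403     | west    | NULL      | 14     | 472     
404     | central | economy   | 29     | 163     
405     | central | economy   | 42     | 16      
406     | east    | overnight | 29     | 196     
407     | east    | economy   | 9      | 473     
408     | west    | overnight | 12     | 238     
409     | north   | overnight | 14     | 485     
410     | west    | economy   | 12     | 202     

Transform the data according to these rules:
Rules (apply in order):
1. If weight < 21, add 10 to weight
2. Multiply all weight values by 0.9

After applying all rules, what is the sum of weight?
249.3

Step 1: Apply Rule 1 - Add 10 to records with weight < 21
  - 6 records affected: 81 + (6 × 10) = 141
  - Unaffected records: 136
  - Sum after Rule 1: 277
Step 2: Apply Rule 2 - Multiply all by 0.9
  - 277 × 0.9 = 249.3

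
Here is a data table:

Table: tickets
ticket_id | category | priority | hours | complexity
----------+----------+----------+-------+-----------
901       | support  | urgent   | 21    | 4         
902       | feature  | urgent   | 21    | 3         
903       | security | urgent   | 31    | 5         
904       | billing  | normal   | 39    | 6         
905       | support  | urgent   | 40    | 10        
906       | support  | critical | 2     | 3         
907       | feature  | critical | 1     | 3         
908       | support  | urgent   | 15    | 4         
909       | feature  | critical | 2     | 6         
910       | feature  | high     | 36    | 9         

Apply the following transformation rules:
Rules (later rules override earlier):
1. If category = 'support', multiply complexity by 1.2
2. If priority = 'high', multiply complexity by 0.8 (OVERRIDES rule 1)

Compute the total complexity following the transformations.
55.4

Step 1: Rule 2 takes priority for records with priority = 'high'
  - 1 records: 9 × 0.8 = 7.2
Step 2: Rule 1 applies to remaining records with category = 'support'
  - 4 records: 21 × 1.2 = 25.2
Step 3: Other records unchanged: 23
Step 4: Final sum = 7.2 + 25.2 + 23 = 55.4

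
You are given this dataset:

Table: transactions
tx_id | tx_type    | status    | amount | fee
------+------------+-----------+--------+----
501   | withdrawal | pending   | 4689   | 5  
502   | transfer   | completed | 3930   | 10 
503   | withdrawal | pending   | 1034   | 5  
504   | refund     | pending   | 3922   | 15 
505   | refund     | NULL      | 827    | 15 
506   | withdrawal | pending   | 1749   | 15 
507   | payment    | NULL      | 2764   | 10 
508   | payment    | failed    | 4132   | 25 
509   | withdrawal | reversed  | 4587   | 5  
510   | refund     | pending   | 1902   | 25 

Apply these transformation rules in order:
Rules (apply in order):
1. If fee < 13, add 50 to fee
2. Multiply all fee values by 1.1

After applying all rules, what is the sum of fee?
418.0

Step 1: Apply Rule 1 - Add 50 to records with fee < 13
  - 5 records affected: 35 + (5 × 50) = 285
  - Unaffected records: 95
  - Sum after Rule 1: 380
Step 2: Apply Rule 2 - Multiply all by 1.1
  - 380 × 1.1 = 418.0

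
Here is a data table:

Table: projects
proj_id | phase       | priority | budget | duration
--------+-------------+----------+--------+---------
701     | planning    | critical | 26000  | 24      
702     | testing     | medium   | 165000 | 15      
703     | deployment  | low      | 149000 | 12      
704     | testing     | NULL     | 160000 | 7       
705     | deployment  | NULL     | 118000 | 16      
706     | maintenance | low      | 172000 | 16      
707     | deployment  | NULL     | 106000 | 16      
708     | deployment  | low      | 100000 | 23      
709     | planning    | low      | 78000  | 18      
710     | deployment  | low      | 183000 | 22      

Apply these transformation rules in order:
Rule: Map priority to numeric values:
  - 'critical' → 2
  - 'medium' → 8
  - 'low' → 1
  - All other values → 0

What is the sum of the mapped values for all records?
15

Step 1: Apply mapping to each record
Step 2: Count by status:
  'critical': 1 records × 2 = 2
  'medium': 1 records × 8 = 8
  'low': 5 records × 1 = 5
Step 3: Sum all mapped values = 15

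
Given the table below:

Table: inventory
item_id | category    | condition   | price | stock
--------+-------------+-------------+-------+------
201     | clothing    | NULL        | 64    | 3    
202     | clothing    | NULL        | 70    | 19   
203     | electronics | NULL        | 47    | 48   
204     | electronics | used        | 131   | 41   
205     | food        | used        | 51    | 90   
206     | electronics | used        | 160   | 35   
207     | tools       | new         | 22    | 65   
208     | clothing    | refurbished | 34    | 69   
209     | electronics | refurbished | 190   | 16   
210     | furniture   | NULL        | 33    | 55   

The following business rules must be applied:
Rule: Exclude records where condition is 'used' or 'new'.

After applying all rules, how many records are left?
6

Step 1: Count records to exclude
  - 3 (used) + 1 (new) = 4 records
Step 2: Total records: 10
Step 3: Remaining = 10 - 4 = 6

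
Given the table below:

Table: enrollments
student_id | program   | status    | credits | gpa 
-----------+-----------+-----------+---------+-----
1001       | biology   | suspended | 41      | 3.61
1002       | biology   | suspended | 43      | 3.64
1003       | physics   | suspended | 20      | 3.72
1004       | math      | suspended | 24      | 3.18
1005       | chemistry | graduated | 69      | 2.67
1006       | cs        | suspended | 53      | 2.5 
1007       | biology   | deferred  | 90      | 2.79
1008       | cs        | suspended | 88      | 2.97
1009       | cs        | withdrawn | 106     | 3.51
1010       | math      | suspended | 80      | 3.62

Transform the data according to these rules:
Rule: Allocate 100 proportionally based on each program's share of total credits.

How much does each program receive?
biology: 28.34, chemistry: 11.24, cs: 40.23, math: 16.94, physics: 3.26

Step 1: Calculate total credits = 614
Step 2: Calculate each program's proportion:
  biology: 174/614 = 28.34% → 28.34
  chemistry: 69/614 = 11.24% → 11.24
  cs: 247/614 = 40.23% → 40.23
  math: 104/614 = 16.94% → 16.94
  physics: 20/614 = 3.26% → 3.26
Step 3: Verify: sum of allocations ≈ 100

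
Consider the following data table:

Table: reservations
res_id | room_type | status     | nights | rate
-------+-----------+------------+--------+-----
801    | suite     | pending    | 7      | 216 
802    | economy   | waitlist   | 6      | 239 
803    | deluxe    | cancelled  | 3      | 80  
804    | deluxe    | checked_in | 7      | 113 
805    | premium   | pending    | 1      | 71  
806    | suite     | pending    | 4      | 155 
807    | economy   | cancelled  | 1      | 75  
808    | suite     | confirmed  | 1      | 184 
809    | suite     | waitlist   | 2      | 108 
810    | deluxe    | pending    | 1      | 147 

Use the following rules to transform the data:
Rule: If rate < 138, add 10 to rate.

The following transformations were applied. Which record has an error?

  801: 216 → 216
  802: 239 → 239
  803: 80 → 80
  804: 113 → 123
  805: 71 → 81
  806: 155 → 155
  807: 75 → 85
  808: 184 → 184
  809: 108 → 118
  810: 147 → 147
Record 803 has an error. The correct transformed value should be 90, not 80.

Step 1: Check each record against the rule
Step 2: Record 803 has rate = 80
Step 3: Since 80 < 138, the bonus should have been applied
Step 4: Correct value = 90, but claimed value = 80
Conclusion: Record 803 has the error.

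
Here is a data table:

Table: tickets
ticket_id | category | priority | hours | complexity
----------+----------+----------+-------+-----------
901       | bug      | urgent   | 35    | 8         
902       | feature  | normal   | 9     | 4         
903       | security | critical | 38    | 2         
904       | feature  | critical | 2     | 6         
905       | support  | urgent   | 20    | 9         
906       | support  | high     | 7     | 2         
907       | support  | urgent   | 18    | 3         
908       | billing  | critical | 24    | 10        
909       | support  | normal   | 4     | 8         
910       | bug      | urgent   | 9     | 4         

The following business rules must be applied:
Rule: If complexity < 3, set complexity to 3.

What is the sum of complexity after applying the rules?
58

Step 1: 2 records have complexity < 3
Step 2: These records originally summed to 4
Step 3: After setting to minimum: 2 × 3 = 6
Step 4: Unaffected records sum: 52
Step 5: Final sum = 6 + 52 = 58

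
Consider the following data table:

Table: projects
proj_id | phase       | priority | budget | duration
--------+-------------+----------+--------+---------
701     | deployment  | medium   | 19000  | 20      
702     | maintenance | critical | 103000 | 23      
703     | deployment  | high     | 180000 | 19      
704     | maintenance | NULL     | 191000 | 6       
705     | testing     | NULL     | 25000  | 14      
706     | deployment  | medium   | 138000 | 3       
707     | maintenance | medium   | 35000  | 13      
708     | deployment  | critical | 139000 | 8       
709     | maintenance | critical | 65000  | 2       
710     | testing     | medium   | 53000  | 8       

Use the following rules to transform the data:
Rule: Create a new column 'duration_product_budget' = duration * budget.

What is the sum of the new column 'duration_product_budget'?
10200000

Step 1: For each record, compute duration * budget
Example calculations:
  20 * 19000 = 380000
  23 * 103000 = 2369000
  19 * 180000 = 3420000
  ...
Step 2: Sum all derived values
Step 3: Total = 10200000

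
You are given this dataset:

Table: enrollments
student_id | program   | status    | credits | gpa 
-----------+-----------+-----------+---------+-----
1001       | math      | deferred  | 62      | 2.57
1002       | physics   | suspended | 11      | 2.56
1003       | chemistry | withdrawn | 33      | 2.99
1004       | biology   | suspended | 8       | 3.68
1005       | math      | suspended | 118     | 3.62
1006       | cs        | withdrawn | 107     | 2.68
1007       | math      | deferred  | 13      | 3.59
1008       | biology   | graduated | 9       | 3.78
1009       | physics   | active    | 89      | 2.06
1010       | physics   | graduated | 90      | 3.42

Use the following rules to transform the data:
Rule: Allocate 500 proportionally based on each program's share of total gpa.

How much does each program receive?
biology: 120.52, chemistry: 48.3, cs: 43.3, math: 158.0, physics: 129.89

Step 1: Calculate total gpa = 30.95
Step 2: Calculate each program's proportion:
  biology: 7.46/30.95 = 24.10% → 120.52
  chemistry: 2.99/30.95 = 9.66% → 48.3
  cs: 2.68/30.95 = 8.66% → 43.3
  math: 9.78/30.95 = 31.60% → 158.0
  physics: 8.04/30.95 = 25.98% → 129.89
Step 3: Verify: sum of allocations ≈ 500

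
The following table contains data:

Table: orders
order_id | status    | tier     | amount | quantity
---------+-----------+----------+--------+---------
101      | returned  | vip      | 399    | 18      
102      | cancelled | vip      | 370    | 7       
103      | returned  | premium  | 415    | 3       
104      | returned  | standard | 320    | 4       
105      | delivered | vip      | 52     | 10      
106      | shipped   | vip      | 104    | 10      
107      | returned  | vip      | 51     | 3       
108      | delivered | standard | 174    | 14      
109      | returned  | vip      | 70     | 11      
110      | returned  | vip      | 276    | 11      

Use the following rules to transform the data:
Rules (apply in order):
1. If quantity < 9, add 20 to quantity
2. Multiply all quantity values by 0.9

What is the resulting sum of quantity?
153.9

Step 1: Apply Rule 1 - Add 20 to records with quantity < 9
  - 4 records affected: 17 + (4 × 20) = 97
  - Unaffected records: 74
  - Sum after Rule 1: 171
Step 2: Apply Rule 2 - Multiply all by 0.9
  - 171 × 0.9 = 153.9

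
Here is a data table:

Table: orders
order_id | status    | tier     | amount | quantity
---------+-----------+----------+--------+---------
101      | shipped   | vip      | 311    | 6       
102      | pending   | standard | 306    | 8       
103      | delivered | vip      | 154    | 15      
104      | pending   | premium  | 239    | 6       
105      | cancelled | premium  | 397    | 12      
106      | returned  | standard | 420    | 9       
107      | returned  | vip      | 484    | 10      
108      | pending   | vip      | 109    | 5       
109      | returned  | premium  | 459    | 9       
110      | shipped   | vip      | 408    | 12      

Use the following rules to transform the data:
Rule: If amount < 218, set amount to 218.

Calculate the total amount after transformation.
3460

Step 1: 2 records have amount < 218
Step 2: These records originally summed to 263
Step 3: After setting to minimum: 2 × 218 = 436
Step 4: Unaffected records sum: 3024
Step 5: Final sum = 436 + 3024 = 3460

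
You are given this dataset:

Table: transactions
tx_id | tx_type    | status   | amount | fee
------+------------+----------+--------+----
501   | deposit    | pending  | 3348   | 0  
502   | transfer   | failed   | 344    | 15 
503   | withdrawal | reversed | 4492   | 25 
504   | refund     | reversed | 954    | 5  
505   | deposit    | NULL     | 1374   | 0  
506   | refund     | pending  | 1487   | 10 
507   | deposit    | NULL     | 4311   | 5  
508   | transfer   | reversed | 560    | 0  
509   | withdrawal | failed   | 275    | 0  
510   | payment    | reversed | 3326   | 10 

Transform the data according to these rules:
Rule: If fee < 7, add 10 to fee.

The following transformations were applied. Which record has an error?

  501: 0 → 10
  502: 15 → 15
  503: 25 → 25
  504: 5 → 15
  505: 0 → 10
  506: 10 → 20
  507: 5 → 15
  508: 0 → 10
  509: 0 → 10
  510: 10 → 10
Record 506 has an error. The correct transformed value should be 10, not 20.

Step 1: Check each record against the rule
Step 2: Record 506 has fee = 10
Step 3: Since 10 >= 7, the bonus should not have been applied
Step 4: Correct value = 10, but claimed value = 20
Conclusion: Record 506 has the error.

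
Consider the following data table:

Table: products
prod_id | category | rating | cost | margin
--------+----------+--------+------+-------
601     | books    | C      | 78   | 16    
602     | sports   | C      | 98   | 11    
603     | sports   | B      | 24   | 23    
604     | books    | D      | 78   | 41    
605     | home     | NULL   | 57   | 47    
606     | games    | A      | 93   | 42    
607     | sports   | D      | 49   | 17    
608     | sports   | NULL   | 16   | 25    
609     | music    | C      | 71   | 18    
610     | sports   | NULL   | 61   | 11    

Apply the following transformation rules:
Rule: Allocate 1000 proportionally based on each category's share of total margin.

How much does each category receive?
books: 227.09, games: 167.33, home: 187.25, music: 71.71, sports: 346.61

Step 1: Calculate total margin = 251
Step 2: Calculate each category's proportion:
  books: 57/251 = 22.71% → 227.09
  games: 42/251 = 16.73% → 167.33
  home: 47/251 = 18.73% → 187.25
  music: 18/251 = 7.17% → 71.71
  sports: 87/251 = 34.66% → 346.61
Step 3: Verify: sum of allocations ≈ 1000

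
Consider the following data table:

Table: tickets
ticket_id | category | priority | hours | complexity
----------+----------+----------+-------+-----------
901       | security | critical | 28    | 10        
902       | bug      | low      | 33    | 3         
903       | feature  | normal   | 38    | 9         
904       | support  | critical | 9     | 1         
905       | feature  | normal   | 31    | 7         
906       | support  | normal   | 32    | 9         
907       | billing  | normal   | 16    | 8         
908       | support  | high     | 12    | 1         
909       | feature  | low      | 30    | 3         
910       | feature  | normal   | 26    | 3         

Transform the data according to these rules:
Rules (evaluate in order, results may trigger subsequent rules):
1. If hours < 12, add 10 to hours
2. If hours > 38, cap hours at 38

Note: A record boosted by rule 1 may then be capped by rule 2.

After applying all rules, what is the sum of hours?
265

Step 1: Apply rule 1 to records with hours < 12
  - 1 records get bonus of 10
  - Of these, 0 records then exceed 38 and get capped
Step 2: Apply rule 2 to records with hours > 38
  - 0 records (original) are capped
Step 3: Calculate final sum = 265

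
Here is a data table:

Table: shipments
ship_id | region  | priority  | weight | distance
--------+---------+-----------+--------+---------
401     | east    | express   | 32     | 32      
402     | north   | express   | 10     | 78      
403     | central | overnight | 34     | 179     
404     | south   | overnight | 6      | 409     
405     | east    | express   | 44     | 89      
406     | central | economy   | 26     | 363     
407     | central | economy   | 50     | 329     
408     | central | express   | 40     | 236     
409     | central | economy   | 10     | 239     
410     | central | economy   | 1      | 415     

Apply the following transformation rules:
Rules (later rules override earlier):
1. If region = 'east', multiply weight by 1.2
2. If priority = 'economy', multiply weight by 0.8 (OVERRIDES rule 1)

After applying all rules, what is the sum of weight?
250.8

Step 1: Rule 2 takes priority for records with priority = 'economy'
  - 4 records: 87 × 0.8 = 69.6
Step 2: Rule 1 applies to remaining records with region = 'east'
  - 2 records: 76 × 1.2 = 91.2
Step 3: Other records unchanged: 90
Step 4: Final sum = 69.6 + 91.2 + 90 = 250.8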